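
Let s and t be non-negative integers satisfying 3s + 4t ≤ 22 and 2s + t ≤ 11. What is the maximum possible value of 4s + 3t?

Relaxing integrality, the LP optimum is 24.20 at (s,t) = (4.4, 2.2), which is not an integer point.
(s,t)=(5,1): 3·5+4·1=19≤22, 2·5+1·1=11≤11, objective 23.
(s,t)=(4,2): 3·4+4·2=20≤22, 2·4+1·2=10≤11, objective 22.
(s,t)=(3,3): 3·3+4·3=21≤22, 2·3+1·3=9≤11, objective 21.
(s,t)=(5,0): 3·5+4·0=15≤22, 2·5+1·0=10≤11, objective 20.
No feasible integer point exceeds 23.

23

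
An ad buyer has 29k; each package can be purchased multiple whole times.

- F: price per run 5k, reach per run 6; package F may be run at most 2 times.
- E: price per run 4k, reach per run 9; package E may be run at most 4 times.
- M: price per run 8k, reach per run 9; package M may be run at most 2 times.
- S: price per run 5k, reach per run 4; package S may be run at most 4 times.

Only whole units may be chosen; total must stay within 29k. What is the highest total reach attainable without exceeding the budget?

4×E, 1×M, and 1×S: price 29 ≤ 29, reach 4·9 + 1·9 + 1·4 = 49.
1×F, 4×E, and 1×M: price 29 ≤ 29, reach 1·6 + 4·9 + 1·9 = 51.
Best is 51.

51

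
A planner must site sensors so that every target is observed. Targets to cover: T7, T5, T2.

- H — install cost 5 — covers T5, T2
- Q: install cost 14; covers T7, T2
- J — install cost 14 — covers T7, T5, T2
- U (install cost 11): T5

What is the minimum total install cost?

J alone covers T7, T5, T2 — every target.
Total install cost: 14.

14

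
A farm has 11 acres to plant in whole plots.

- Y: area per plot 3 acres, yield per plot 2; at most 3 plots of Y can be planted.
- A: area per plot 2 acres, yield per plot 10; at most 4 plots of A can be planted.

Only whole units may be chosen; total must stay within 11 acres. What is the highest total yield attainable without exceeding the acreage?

1×Y and 4×A: area 11 ≤ 11, yield 1·2 + 4·10 = 42.
4×A: area 8 ≤ 11, yield 4·10 = 40.
Best is 42.

42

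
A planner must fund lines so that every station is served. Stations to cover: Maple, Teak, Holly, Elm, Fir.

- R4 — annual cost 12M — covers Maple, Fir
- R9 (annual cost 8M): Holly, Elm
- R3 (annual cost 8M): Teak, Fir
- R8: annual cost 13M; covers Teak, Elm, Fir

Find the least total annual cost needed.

Choose R4, R9, and R3: together they cover Maple, Teak, Holly, Elm, Fir — every station.
Total annual cost: 12 + 8 + 8 = 28.
No cover costs less than 28.

28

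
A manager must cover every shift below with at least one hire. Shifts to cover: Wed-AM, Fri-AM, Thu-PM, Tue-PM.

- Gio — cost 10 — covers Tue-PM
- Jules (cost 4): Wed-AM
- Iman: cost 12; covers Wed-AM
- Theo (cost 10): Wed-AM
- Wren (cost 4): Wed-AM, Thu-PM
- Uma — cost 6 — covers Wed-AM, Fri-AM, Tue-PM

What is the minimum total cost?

Choose Wren and Uma: together they cover Wed-AM, Fri-AM, Thu-PM, Tue-PM — every shift.
Total cost: 4 + 6 = 10.
No cover costs less than 10.

10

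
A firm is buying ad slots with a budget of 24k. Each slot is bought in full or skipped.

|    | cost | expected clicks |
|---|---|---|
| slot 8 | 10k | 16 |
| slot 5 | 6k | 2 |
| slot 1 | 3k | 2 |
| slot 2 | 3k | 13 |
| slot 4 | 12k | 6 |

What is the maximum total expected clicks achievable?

33

slot 8 + slot 1 + slot 2: cost 10 + 3 + 3 = 16 ≤ 24, expected clicks 16 + 2 + 13 = 31.
slot 8 + slot 5 + slot 1 + slot 2: cost 10 + 6 + 3 + 3 = 22 ≤ 24, expected clicks 16 + 2 + 2 + 13 = 33.
Best is slot 8, slot 5, slot 1, and slot 2 with total expected clicks 33.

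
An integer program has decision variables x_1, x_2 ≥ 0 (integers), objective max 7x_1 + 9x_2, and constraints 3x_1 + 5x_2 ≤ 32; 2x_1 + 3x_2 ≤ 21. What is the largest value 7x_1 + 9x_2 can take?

(x_1,x_2)=(9,1): 3·9+5·1=32≤32, 2·9+3·1=21≤21, objective 72.
(x_1,x_2)=(10,0): 3·10+5·0=30≤32, 2·10+3·0=20≤21, objective 70.
(x_1,x_2)=(8,1): 3·8+5·1=29≤32, 2·8+3·1=19≤21, objective 65.
(x_1,x_2)=(9,0): 3·9+5·0=27≤32, 2·9+3·0=18≤21, objective 63.
No feasible integer point exceeds 72.

72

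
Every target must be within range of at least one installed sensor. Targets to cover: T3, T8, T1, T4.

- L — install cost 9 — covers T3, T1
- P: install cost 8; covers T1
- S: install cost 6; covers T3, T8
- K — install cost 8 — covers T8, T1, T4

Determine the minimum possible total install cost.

Choose S and K: together they cover T3, T8, T1, T4 — every target.
Total install cost: 6 + 8 = 14.

14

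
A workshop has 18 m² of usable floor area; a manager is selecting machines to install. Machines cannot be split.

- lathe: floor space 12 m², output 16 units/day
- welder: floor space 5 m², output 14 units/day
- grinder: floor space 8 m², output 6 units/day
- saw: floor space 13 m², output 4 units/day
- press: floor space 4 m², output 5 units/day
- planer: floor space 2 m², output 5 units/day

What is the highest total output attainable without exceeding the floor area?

This is a 0-1 knapsack instance.
Allowing fractional choices, the relaxed optimum would be about 33.7, but machines are indivisible.
lathe + press + planer: floor space 12 + 4 + 2 = 18 ≤ 18, output 16 + 5 + 5 = 26.
lathe + welder: floor space 12 + 5 = 17 ≤ 18, output 16 + 14 = 30.
Best is lathe and welder with total output 30.

30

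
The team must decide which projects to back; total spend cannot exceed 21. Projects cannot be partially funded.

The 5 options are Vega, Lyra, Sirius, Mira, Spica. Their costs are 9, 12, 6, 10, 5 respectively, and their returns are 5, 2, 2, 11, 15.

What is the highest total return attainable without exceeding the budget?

Treat it as a binary knapsack problem.
Take Sirius, Mira, and Spica: cost 6 + 10 + 5 = 21 ≤ 21, return 2 + 11 + 15 = 28.
No other feasible combination does better.

28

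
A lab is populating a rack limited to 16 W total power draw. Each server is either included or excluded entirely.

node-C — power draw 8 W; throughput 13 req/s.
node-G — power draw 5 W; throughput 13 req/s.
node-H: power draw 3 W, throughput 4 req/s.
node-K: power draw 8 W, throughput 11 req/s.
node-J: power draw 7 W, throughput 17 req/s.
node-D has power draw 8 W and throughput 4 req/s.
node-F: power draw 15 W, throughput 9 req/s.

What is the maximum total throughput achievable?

node-G + node-H + node-J: power draw 5 + 3 + 7 = 15 ≤ 16, throughput 13 + 4 + 17 = 34.
node-G + node-J: power draw 5 + 7 = 12 ≤ 16, throughput 13 + 17 = 30.
Best is node-G, node-H, and node-J with total throughput 34.

34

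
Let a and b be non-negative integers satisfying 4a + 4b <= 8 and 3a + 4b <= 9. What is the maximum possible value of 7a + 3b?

(a,b)=(2,0): 4·2+4·0=8≤8, 3·2+4·0=6≤9, objective 14.
(a,b)=(1,1): 4·1+4·1=8≤8, 3·1+4·1=7≤9, objective 10.
(a,b)=(1,0): 4·1+4·0=4≤8, 3·1+4·0=3≤9, objective 7.
No feasible integer point exceeds 14.

14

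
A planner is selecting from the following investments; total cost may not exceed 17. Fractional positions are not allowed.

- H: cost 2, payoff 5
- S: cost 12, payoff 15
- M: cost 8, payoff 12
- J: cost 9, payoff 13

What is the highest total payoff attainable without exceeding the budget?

Allowing fractional choices, the relaxed optimum would be about 27.1, but investments are indivisible.
H + S: cost 2 + 12 = 14 ≤ 17, payoff 5 + 15 = 20.
M + J: cost 8 + 9 = 17 ≤ 17, payoff 12 + 13 = 25.
H + J: cost 2 + 9 = 11 ≤ 17, payoff 5 + 13 = 18.
Best is M and J with total payoff 25.

25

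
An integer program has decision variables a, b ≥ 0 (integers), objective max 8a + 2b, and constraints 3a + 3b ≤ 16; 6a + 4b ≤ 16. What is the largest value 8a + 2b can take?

18

The continuous relaxation peaks at (2.67, 0) with value 21.33; rounding to a feasible lattice point costs some objective.
(a,b)=(2,1): 3·2+3·1=9≤16, 6·2+4·1=16≤16, objective 18.
(a,b)=(2,0): 3·2+3·0=6≤16, 6·2+4·0=12≤16, objective 16.
(a,b)=(1,2): 3·1+3·2=9≤16, 6·1+4·2=14≤16, objective 12.
The best lattice point is (2,1), giving 18.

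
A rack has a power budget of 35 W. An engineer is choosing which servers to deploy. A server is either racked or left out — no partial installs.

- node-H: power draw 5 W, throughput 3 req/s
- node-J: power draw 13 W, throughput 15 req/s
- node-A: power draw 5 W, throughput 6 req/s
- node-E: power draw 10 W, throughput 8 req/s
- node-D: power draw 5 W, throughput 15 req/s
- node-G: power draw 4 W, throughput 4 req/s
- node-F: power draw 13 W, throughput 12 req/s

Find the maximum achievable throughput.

Allowing fractional choices, the relaxed optimum would be about 47.4, but servers are indivisible.
node-J + node-A + node-E + node-D: power draw 13 + 5 + 10 + 5 = 33 ≤ 35, throughput 15 + 6 + 8 + 15 = 44.
node-H + node-J + node-A + node-D + node-G: power draw 5 + 13 + 5 + 5 + 4 = 32 ≤ 35, throughput 3 + 15 + 6 + 15 + 4 = 43.
node-J + node-D + node-G + node-F: power draw 13 + 5 + 4 + 13 = 35 ≤ 35, throughput 15 + 15 + 4 + 12 = 46.
Best is node-J, node-D, node-G, and node-F with total throughput 46.

46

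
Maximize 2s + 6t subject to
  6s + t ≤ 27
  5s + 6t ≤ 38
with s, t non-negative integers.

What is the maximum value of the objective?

36

The continuous relaxation peaks at (0, 6.33) with value 38.00; rounding to a feasible lattice point costs some objective.
(s,t)=(0,6): 6·0+1·6=6≤27, 5·0+6·6=36≤38, objective 36.
(s,t)=(1,5): 6·1+1·5=11≤27, 5·1+6·5=35≤38, objective 32.
Maximum is 36 at (s,t)=(0,6).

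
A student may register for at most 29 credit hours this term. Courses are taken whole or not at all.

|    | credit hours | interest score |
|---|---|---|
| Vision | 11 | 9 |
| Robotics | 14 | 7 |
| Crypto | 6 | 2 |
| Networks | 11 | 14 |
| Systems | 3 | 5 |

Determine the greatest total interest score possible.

28

Allowing fractional choices, the relaxed optimum would be about 30.0, but courses are indivisible.
Vision + Networks + Systems: credit hours 11 + 11 + 3 = 25 ≤ 29, interest score 9 + 14 + 5 = 28.
Robotics + Networks + Systems: credit hours 14 + 11 + 3 = 28 ≤ 29, interest score 7 + 14 + 5 = 26.
Best is Vision, Networks, and Systems with total interest score 28.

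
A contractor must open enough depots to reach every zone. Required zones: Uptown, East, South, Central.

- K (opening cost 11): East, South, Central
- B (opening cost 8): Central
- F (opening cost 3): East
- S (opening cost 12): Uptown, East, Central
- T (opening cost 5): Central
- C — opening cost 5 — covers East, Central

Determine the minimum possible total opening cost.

The greedy cost-per-new-zone heuristic would pick C, K, and S for 28, but a cheaper cover exists.
Choose K and S: together they cover Uptown, East, South, Central — every zone.
Total opening cost: 11 + 12 = 23.
No cover costs less than 23.

23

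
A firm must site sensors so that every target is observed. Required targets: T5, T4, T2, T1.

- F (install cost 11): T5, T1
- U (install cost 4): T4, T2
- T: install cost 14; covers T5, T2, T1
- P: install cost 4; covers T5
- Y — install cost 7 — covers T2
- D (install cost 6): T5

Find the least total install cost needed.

This is an integer covering problem.
Choose F and U: together they cover T5, T4, T2, T1 — every target.
Total install cost: 11 + 4 = 15.

15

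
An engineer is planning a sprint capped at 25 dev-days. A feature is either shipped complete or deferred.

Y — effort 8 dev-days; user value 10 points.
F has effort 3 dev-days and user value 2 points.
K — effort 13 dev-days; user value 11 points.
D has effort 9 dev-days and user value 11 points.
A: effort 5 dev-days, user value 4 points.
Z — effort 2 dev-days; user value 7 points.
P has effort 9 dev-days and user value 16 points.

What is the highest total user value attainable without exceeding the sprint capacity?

D + A + Z + P: effort 9 + 5 + 2 + 9 = 25 ≤ 25, user value 11 + 4 + 7 + 16 = 38.
Y + A + Z + P: effort 8 + 5 + 2 + 9 = 24 ≤ 25, user value 10 + 4 + 7 + 16 = 37.
F + D + Z + P: effort 3 + 9 + 2 + 9 = 23 ≤ 25, user value 2 + 11 + 7 + 16 = 36.
Best is D, A, Z, and P with total user value 38.

38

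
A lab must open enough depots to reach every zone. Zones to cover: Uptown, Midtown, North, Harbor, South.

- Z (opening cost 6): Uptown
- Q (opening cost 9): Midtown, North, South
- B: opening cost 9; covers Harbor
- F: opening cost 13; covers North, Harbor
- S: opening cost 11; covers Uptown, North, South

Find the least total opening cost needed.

24

Choose Z, Q, and B: together they cover Uptown, Midtown, North, Harbor, South — every zone.
Total opening cost: 6 + 9 + 9 = 24.
No cover costs less than 24.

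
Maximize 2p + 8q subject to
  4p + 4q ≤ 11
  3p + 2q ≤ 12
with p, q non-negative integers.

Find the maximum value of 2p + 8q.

16

(p,q)=(0,2) is feasible, giving 16.
(p,q)=(1,1) is feasible, giving 10.
Maximum is 16 at (p,q)=(0,2).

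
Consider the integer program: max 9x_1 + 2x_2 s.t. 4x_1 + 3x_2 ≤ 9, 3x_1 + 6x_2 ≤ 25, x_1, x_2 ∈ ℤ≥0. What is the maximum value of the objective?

Relaxing integrality, the LP optimum is 20.25 at (x_1,x_2) = (2.25, 0), which is not an integer point.
(x_1,x_2)=(2,0): 4·2+3·0=8≤9, 3·2+6·0=6≤25, objective 18.
(x_1,x_2)=(1,1): 4·1+3·1=7≤9, 3·1+6·1=9≤25, objective 11.
(x_1,x_2)=(1,0): 4·1+3·0=4≤9, 3·1+6·0=3≤25, objective 9.
Maximum is 18 at (x_1,x_2)=(2,0).

18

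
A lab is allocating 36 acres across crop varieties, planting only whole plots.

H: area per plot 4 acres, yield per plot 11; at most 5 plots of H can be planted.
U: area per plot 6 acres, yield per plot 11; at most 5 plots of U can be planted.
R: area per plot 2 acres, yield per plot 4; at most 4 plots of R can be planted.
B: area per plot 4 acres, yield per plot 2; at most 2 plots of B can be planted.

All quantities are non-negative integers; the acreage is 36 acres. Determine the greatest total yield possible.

4×H, 2×U, and 4×R: area 36 ≤ 36, yield 4·11 + 2·11 + 4·4 = 82.
5×H, 2×U, and 2×R: area 36 ≤ 36, yield 5·11 + 2·11 + 2·4 = 85.
Best is 85.

85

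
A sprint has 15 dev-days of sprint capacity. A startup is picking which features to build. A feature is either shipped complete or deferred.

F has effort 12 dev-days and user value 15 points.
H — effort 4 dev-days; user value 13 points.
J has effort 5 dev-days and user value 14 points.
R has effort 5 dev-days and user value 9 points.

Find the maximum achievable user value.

Allowing fractional choices, the relaxed optimum would be about 37.2, but features are indivisible.
H + J + R: effort 4 + 5 + 5 = 14 ≤ 15, user value 13 + 14 + 9 = 36.
H + J: effort 4 + 5 = 9 ≤ 15, user value 13 + 14 = 27.
Best is H, J, and R with total user value 36.

36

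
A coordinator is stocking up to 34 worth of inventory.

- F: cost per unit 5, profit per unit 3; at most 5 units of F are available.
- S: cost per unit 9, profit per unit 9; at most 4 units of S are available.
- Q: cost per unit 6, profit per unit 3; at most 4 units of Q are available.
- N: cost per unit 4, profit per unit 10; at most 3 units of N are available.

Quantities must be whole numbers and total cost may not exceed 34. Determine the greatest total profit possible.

48

N has the best ratio (10/4); taking only N gives at most 3×10 = 30 (stopped by the supply cap of 3).
Mixing does better — 2×S and 3×N: cost 30 ≤ 34, profit 2·9 + 3·10 = 48.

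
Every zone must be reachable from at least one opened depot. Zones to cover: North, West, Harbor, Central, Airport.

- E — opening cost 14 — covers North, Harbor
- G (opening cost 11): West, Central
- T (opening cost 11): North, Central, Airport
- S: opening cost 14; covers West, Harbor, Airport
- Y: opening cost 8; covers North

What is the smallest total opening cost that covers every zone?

25

Choose T and S: together they cover North, West, Harbor, Central, Airport — every zone.
Total opening cost: 11 + 14 = 25.
No cover costs less than 25.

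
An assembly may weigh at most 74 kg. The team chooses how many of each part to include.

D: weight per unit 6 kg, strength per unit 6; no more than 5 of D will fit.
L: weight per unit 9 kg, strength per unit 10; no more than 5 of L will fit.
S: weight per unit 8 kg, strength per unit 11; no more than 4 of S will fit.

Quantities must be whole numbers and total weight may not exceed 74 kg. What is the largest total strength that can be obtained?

1×D, 4×L, and 4×S: weight 74 ≤ 74, strength 1·6 + 4·10 + 4·11 = 90.
4×D, 2×L, and 4×S: weight 74 ≤ 74, strength 4·6 + 2·10 + 4·11 = 88.
Best is 90.

90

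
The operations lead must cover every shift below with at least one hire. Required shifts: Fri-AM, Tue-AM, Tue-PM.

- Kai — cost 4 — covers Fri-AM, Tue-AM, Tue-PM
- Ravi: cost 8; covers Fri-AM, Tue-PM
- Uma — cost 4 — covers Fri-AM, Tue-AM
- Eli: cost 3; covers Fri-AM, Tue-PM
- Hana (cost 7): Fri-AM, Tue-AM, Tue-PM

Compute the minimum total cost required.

4

Kai alone covers Fri-AM, Tue-AM, Tue-PM — every shift.
Total cost: 4.
No cover costs less than 4.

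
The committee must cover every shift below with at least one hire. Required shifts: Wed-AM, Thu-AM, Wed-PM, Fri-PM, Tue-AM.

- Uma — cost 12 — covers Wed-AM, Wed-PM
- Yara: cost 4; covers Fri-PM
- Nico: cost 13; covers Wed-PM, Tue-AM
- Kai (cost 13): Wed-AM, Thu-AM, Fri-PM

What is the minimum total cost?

This is an integer covering problem.
Choose Nico and Kai: together they cover Wed-AM, Thu-AM, Wed-PM, Fri-PM, Tue-AM — every shift.
Total cost: 13 + 13 = 26.

26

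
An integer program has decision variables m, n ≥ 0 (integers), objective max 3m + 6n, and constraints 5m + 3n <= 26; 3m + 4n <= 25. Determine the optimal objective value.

36

(m,n)=(0,6): 5·0+3·6=18≤26, 3·0+4·6=24≤25, objective 36.
(m,n)=(1,5): 5·1+3·5=20≤26, 3·1+4·5=23≤25, objective 33.
(m,n)=(0,5): 5·0+3·5=15≤26, 3·0+4·5=20≤25, objective 30.
The best lattice point is (0,6), giving 36.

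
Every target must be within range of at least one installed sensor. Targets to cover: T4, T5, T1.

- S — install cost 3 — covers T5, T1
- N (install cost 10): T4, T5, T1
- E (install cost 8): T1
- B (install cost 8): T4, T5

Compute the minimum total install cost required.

10

N alone covers T4, T5, T1 — every target.
Total install cost: 10.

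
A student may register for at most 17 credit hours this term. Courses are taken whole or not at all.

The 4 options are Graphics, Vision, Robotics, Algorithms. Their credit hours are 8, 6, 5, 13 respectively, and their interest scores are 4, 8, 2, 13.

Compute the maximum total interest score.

Allowing fractional choices, the relaxed optimum would be about 19.0, but courses are indivisible.
Graphics + Vision: credit hours 8 + 6 = 14 ≤ 17, interest score 4 + 8 = 12.
Algorithms: credit hours 13 ≤ 17, interest score 13.
Best is Algorithms with total interest score 13.

13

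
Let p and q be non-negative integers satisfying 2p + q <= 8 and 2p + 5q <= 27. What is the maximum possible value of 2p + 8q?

(p,q)=(1,5): 2·1+1·5=7≤8, 2·1+5·5=27≤27, objective 42.
(p,q)=(0,5): 2·0+1·5=5≤8, 2·0+5·5=25≤27, objective 40.
No feasible integer point exceeds 42.

42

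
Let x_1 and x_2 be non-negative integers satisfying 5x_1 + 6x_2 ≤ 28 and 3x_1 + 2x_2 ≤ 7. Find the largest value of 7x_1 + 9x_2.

(x_1,x_2)=(0,3): 5·0+6·3=18≤28, 3·0+2·3=6≤7, objective 27.
(x_1,x_2)=(1,2): 5·1+6·2=17≤28, 3·1+2·2=7≤7, objective 25.
(x_1,x_2)=(0,2): 5·0+6·2=12≤28, 3·0+2·2=4≤7, objective 18.
Maximum is 27 at (x_1,x_2)=(0,3).

27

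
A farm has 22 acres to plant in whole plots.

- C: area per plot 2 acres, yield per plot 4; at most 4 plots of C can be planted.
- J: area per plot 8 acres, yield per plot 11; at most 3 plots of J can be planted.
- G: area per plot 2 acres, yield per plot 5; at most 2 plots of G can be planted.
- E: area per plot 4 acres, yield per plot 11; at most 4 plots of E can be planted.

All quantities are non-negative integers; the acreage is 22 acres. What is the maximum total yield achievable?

58

E has the best ratio (11/4); taking only E gives at most 4×11 = 44 (stopped by the supply cap of 4).
Mixing does better — 1×C, 2×G, and 4×E: area 22 ≤ 22, yield 1·4 + 2·5 + 4·11 = 58.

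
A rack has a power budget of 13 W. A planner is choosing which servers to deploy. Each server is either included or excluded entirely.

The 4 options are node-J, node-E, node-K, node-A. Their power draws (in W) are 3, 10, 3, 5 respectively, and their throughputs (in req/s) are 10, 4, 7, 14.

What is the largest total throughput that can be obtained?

31

node-J + node-A: power draw 3 + 5 = 8 ≤ 13, throughput 10 + 14 = 24.
node-J + node-K + node-A: power draw 3 + 3 + 5 = 11 ≤ 13, throughput 10 + 7 + 14 = 31.
node-K + node-A: power draw 3 + 5 = 8 ≤ 13, throughput 7 + 14 = 21.
Best is node-J, node-K, and node-A with total throughput 31.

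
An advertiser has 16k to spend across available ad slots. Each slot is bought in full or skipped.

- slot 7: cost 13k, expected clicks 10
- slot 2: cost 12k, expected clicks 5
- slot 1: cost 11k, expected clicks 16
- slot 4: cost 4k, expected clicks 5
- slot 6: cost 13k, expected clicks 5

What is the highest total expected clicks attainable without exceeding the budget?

21

Take slot 1 and slot 4: cost 11 + 4 = 15 ≤ 16, expected clicks 16 + 5 = 21.
No other feasible combination does better.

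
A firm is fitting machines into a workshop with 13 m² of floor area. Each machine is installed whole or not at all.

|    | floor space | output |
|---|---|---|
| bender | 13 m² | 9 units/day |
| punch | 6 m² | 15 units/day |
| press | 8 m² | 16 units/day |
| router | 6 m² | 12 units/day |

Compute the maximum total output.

27

Allowing fractional choices, the relaxed optimum would be about 29.0, but machines are indivisible.
punch + router: floor space 6 + 6 = 12 ≤ 13, output 15 + 12 = 27.
punch: floor space 6 ≤ 13, output 15.
press: floor space 8 ≤ 13, output 16.
Best is punch and router with total output 27.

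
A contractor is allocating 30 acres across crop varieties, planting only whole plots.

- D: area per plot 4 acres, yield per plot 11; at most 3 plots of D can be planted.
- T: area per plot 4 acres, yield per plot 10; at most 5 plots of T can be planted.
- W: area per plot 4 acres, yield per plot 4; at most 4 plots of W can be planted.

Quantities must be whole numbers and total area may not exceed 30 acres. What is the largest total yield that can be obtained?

This is a bounded integer knapsack.
D has the best ratio (11/4); taking only D gives at most 3×11 = 33 (stopped by the supply cap of 3).
Mixing does better — 3×D and 4×T: area 28 ≤ 30, yield 3·11 + 4·10 = 73.

73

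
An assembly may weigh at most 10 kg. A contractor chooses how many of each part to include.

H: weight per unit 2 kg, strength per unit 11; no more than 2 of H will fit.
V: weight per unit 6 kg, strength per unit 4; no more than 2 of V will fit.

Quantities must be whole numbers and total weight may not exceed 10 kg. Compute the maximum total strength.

2×H: weight 4 ≤ 10, strength 2·11 = 22.
2×H and 1×V: weight 10 ≤ 10, strength 2·11 + 1·4 = 26.
Best is 26.

26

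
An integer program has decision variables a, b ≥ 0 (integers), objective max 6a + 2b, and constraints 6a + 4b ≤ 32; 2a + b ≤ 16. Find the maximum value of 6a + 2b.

30

(a,b)=(5,0) is feasible, giving 30.
(a,b)=(4,1) is feasible, giving 26.
No feasible integer point exceeds 30.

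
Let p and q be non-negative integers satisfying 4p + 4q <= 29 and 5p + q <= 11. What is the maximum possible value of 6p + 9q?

Relaxing integrality, the LP optimum is 65.25 at (p,q) = (0, 7.25), which is not an integer point.
(p,q)=(0,7): 4·0+4·7=28≤29, 5·0+1·7=7≤11, objective 63.
(p,q)=(1,6): 4·1+4·6=28≤29, 5·1+1·6=11≤11, objective 60.
(p,q)=(0,6): 4·0+4·6=24≤29, 5·0+1·6=6≤11, objective 54.
Maximum is 63 at (p,q)=(0,7).

63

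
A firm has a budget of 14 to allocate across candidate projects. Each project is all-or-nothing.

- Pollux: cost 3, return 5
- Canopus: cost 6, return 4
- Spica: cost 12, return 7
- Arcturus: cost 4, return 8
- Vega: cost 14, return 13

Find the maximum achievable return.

Pollux + Canopus + Arcturus: cost 3 + 6 + 4 = 13 ≤ 14, return 5 + 4 + 8 = 17.
Vega: cost 14 ≤ 14, return 13.
Pollux + Arcturus: cost 3 + 4 = 7 ≤ 14, return 5 + 8 = 13.
Best is Pollux, Canopus, and Arcturus with total return 17.

17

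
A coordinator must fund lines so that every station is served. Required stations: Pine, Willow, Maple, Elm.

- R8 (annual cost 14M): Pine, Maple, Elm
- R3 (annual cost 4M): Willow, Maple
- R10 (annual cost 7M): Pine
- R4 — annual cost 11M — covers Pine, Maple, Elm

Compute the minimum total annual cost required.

Choose R3 and R4: together they cover Pine, Willow, Maple, Elm — every station.
Total annual cost: 4 + 11 = 15.
No cover costs less than 15.

15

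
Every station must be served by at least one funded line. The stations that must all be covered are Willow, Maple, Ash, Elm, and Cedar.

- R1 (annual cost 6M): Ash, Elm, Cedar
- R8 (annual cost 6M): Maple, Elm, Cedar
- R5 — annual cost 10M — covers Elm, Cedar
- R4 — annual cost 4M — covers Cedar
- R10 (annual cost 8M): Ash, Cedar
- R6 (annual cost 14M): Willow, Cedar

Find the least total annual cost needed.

Choose R1, R8, and R6: together they cover Willow, Maple, Ash, Elm, Cedar — every station.
Total annual cost: 6 + 6 + 14 = 26.

26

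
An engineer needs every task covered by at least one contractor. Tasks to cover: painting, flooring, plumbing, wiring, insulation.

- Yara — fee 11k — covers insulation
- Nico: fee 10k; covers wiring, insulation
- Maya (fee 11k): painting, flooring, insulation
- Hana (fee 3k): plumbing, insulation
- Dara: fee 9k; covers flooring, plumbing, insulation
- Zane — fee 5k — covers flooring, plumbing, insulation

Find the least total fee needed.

24

The greedy cost-per-new-task heuristic would pick Hana, Zane, Nico, and Maya for 29, but a cheaper cover exists.
Choose Nico, Maya, and Hana: together they cover painting, flooring, plumbing, wiring, insulation — every task.
Total fee: 10 + 11 + 3 = 24.
No cover costs less than 24.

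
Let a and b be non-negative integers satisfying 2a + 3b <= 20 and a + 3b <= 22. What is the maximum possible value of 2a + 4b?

Relaxing integrality, the LP optimum is 26.67 at (a,b) = (0, 6.67), which is not an integer point.
(a,b)=(1,6): 2·1+3·6=20≤20, 1·1+3·6=19≤22, objective 26.
(a,b)=(0,6): 2·0+3·6=18≤20, 1·0+3·6=18≤22, objective 24.
(a,b)=(2,5): 2·2+3·5=19≤20, 1·2+3·5=17≤22, objective 24.
The best lattice point is (1,6), giving 26.

26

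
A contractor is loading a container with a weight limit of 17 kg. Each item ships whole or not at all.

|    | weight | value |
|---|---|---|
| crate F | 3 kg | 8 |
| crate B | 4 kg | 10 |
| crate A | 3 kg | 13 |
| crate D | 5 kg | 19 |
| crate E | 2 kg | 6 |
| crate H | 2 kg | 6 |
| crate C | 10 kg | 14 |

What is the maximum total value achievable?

56

crate F + crate B + crate A + crate D + crate E: weight 3 + 4 + 3 + 5 + 2 = 17 ≤ 17, value 8 + 10 + 13 + 19 + 6 = 56.
crate B + crate A + crate D + crate E + crate H: weight 4 + 3 + 5 + 2 + 2 = 16 ≤ 17, value 10 + 13 + 19 + 6 + 6 = 54.
crate F + crate B + crate A + crate D + crate H: weight 3 + 4 + 3 + 5 + 2 = 17 ≤ 17, value 8 + 10 + 13 + 19 + 6 = 56.
The maximum value is 56; one optimal choice is crate F, crate B, crate A, crate D, and crate E.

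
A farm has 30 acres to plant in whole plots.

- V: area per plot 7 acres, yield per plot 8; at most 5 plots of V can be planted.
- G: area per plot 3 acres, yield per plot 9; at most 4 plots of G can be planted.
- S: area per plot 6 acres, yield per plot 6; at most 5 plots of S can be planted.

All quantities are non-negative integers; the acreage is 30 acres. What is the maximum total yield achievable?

54

2×V and 4×G: area 26 ≤ 30, yield 2·8 + 4·9 = 52.
4×G and 3×S: area 30 ≤ 30, yield 4·9 + 3·6 = 54.
Best is 54.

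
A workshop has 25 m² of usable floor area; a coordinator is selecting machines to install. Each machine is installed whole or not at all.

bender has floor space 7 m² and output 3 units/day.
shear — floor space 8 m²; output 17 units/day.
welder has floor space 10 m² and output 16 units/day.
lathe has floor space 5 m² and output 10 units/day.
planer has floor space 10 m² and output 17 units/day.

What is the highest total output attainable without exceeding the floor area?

44

shear + lathe + planer: floor space 8 + 5 + 10 = 23 ≤ 25, output 17 + 10 + 17 = 44.
welder + lathe + planer: floor space 10 + 5 + 10 = 25 ≤ 25, output 16 + 10 + 17 = 43.
shear + welder + lathe: floor space 8 + 10 + 5 = 23 ≤ 25, output 17 + 16 + 10 = 43.
Best is shear, lathe, and planer with total output 44.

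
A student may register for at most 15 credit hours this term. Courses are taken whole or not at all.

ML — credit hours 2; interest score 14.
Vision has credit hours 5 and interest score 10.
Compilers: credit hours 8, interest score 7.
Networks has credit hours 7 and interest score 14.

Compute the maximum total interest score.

This is an integer program with binary decision variables.
Allowing fractional choices, the relaxed optimum would be about 38.9, but courses are indivisible.
ML + Vision + Networks: credit hours 2 + 5 + 7 = 14 ≤ 15, interest score 14 + 10 + 14 = 38.
ML + Vision + Compilers: credit hours 2 + 5 + 8 = 15 ≤ 15, interest score 14 + 10 + 7 = 31.
ML + Networks: credit hours 2 + 7 = 9 ≤ 15, interest score 14 + 14 = 28.
Best is ML, Vision, and Networks with total interest score 38.

38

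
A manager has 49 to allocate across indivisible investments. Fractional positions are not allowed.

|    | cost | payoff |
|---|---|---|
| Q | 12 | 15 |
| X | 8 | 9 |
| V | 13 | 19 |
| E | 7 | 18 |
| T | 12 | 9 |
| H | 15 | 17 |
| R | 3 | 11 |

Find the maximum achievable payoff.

74

Take X, V, E, H, and R: cost 8 + 13 + 7 + 15 + 3 = 46 ≤ 49, payoff 9 + 19 + 18 + 17 + 11 = 74.
No other feasible combination does better.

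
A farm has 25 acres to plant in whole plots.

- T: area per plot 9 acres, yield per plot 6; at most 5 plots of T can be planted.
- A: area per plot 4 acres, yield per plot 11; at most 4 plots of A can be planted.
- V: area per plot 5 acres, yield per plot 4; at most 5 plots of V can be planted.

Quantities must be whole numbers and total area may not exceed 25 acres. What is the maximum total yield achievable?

50

Take 1×T and 4×A: area 25 ≤ 25, yield 1·6 + 4·11 = 50.
A has the best ratio (11/4) and is taken to its limit of 4; remaining capacity is filled optimally with the others.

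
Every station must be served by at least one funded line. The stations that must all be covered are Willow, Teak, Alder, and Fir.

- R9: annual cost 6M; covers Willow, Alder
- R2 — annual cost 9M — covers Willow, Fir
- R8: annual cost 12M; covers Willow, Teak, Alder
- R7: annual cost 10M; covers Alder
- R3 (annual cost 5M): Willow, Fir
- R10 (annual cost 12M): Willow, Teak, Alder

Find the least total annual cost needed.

17

The greedy cost-per-new-station heuristic would pick R3, R9, and R8 for 23, but a cheaper cover exists.
Choose R8 and R3: together they cover Willow, Teak, Alder, Fir — every station.
Total annual cost: 12 + 5 = 17.
No cover costs less than 17.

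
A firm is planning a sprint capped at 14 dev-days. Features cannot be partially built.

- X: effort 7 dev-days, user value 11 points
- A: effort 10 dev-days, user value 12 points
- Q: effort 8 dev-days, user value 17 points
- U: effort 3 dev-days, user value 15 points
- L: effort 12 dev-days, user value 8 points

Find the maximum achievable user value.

32

Allowing fractional choices, the relaxed optimum would be about 36.7, but features are indivisible.
A + U: effort 10 + 3 = 13 ≤ 14, user value 12 + 15 = 27.
Q + U: effort 8 + 3 = 11 ≤ 14, user value 17 + 15 = 32.
X + U: effort 7 + 3 = 10 ≤ 14, user value 11 + 15 = 26.
Best is Q and U with total user value 32.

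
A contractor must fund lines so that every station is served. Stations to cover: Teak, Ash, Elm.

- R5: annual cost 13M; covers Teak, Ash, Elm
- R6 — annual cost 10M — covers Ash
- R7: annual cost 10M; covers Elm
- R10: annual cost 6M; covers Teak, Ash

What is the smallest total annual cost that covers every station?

13

The greedy cost-per-new-station heuristic would pick R10 and R7 for 16, but a cheaper cover exists.
R5 alone covers Teak, Ash, Elm — every station.
Total annual cost: 13.
No cover costs less than 13.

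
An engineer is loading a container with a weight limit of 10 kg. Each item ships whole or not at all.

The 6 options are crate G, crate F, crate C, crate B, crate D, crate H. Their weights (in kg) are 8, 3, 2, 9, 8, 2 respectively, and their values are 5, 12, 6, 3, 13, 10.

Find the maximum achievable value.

This is an integer program with binary decision variables.
Allowing fractional choices, the relaxed optimum would be about 32.9, but items are indivisible.
crate F + crate H: weight 3 + 2 = 5 ≤ 10, value 12 + 10 = 22.
crate F + crate C + crate H: weight 3 + 2 + 2 = 7 ≤ 10, value 12 + 6 + 10 = 28.
crate D + crate H: weight 8 + 2 = 10 ≤ 10, value 13 + 10 = 23.
Best is crate F, crate C, and crate H with total value 28.

28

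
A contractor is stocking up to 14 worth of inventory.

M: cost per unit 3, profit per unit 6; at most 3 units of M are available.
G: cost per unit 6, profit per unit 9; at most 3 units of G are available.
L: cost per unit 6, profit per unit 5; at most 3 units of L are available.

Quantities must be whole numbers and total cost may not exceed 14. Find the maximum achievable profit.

21

Take 2×M and 1×G: cost 12 ≤ 14, profit 2·6 + 1·9 = 21.
No other integer combination yields more.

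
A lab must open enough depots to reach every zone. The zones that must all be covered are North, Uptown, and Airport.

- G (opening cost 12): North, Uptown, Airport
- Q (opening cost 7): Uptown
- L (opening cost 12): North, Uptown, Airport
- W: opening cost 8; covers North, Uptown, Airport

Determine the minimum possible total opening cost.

This is a weighted set-cover instance.
W alone covers North, Uptown, Airport — every zone.
Total opening cost: 8.

8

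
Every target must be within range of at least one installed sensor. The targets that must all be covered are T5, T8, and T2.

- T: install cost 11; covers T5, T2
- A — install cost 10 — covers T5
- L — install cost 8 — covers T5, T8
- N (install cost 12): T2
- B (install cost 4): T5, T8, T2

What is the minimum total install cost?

This is an integer covering problem.
B alone covers T5, T8, T2 — every target.
Total install cost: 4.

4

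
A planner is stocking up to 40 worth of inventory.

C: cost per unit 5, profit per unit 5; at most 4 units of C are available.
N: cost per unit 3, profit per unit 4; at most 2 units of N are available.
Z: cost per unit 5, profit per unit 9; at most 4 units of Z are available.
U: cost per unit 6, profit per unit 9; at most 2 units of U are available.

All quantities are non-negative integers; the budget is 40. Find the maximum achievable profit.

Z has the best ratio (9/5); taking only Z gives at most 4×9 = 36 (stopped by the supply cap of 4).
Mixing does better — 1×C, 1×N, 4×Z, and 2×U: cost 40 ≤ 40, profit 1·5 + 1·4 + 4·9 + 2·9 = 63.

63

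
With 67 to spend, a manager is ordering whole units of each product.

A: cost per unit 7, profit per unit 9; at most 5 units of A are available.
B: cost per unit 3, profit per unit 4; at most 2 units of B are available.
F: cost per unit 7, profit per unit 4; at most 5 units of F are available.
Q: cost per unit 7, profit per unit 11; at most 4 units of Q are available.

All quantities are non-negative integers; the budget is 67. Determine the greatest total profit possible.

93

This is a bounded integer knapsack.
5×A, 1×B, and 4×Q: cost 66 ≤ 67, profit 5·9 + 1·4 + 4·11 = 93.
5×A and 4×Q: cost 63 ≤ 67, profit 5·9 + 4·11 = 89.
Best is 93.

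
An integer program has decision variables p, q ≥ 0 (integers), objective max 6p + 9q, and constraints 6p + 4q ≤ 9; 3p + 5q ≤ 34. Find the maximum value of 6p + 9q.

18

(p,q)=(0,2): 6·0+4·2=8≤9, 3·0+5·2=10≤34, objective 18.
(p,q)=(0,1): 6·0+4·1=4≤9, 3·0+5·1=5≤34, objective 9.
Maximum is 18 at (p,q)=(0,2).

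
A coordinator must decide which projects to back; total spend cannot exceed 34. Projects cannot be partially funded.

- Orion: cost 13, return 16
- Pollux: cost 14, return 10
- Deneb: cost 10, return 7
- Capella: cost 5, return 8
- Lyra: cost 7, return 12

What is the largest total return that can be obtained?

38

Treat it as a binary knapsack problem.
Take Orion, Pollux, and Lyra: cost 13 + 14 + 7 = 34 ≤ 34, return 16 + 10 + 12 = 38.
No other feasible combination does better.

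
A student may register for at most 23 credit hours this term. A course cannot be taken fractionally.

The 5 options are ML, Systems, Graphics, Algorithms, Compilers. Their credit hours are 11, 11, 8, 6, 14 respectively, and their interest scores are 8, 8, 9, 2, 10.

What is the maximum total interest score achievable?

This is a 0-1 knapsack instance.
Allowing fractional choices, the relaxed optimum would be about 19.9, but courses are indivisible.
Graphics + Compilers: credit hours 8 + 14 = 22 ≤ 23, interest score 9 + 10 = 19.
Systems + Graphics: credit hours 11 + 8 = 19 ≤ 23, interest score 8 + 9 = 17.
ML + Graphics: credit hours 11 + 8 = 19 ≤ 23, interest score 8 + 9 = 17.
Best is Graphics and Compilers with total interest score 19.

19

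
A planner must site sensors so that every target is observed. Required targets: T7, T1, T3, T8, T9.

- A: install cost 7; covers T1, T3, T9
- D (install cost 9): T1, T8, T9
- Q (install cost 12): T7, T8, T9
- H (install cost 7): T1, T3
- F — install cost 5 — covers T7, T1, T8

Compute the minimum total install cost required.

Choose A and F: together they cover T7, T1, T3, T8, T9 — every target.
Total install cost: 7 + 5 = 12.
No cover costs less than 12.

12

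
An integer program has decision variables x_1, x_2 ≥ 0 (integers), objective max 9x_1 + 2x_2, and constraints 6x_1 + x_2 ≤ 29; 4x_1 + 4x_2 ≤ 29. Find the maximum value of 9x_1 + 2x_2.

42

The continuous relaxation peaks at (4.35, 2.9) with value 44.95; rounding to a feasible lattice point costs some objective.
(x_1,x_2)=(4,3): 6·4+1·3=27≤29, 4·4+4·3=28≤29, objective 42.
(x_1,x_2)=(4,2): 6·4+1·2=26≤29, 4·4+4·2=24≤29, objective 40.
(x_1,x_2)=(4,1): 6·4+1·1=25≤29, 4·4+4·1=20≤29, objective 38.
Maximum is 42 at (x_1,x_2)=(4,3).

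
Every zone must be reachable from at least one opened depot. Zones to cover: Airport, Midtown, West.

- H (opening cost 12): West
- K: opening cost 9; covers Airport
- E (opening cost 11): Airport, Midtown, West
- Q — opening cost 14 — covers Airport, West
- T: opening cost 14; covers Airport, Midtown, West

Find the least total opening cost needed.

This is a weighted set-cover instance.
E alone covers Airport, Midtown, West — every zone.
Total opening cost: 11.

11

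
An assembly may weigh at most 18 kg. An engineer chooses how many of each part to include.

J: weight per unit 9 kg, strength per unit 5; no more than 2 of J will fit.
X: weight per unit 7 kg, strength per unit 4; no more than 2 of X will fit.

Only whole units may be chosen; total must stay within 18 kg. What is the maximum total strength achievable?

10

2×J: weight 18 ≤ 18, strength 2·5 = 10.
1×J and 1×X: weight 16 ≤ 18, strength 1·5 + 1·4 = 9.
Best is 10.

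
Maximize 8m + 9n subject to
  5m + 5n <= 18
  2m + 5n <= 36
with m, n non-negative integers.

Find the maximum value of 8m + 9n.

Relaxing integrality, the LP optimum is 32.40 at (m,n) = (0, 3.6), which is not an integer point.
(m,n)=(0,3): 5·0+5·3=15≤18, 2·0+5·3=15≤36, objective 27.
(m,n)=(1,2): 5·1+5·2=15≤18, 2·1+5·2=12≤36, objective 26.
(m,n)=(0,2): 5·0+5·2=10≤18, 2·0+5·2=10≤36, objective 18.
The best lattice point is (0,3), giving 27.

27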